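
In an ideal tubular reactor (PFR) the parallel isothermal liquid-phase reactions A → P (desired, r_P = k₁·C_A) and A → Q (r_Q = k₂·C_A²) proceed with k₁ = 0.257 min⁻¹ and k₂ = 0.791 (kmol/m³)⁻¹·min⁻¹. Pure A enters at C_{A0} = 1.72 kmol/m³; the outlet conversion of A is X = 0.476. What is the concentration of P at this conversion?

C_A = C_{A0}(1−X) = 0.9013 kmol/m³.
Along a PFR/batch, dC_P/dC_A = −r_P/(r_P+r_Q) = −k₁/(k₁+k₂·C_A).
Integrating from C_{A0} to C_A: C_P = (0.257/0.791)·ln[(0.257+0.791·1.72)/(0.257+0.791·0.901)] = 0.3249·ln(1.618/0.9699) = 0.1662 kmol/m³.

0.166 kmol/m³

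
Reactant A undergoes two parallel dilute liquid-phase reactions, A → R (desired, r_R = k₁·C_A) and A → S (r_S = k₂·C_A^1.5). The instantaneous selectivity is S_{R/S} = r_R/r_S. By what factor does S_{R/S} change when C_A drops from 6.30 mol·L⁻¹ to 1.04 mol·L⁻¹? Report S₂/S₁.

S_{R/S} = (k₁/k₂)·C_A^-0.5, so S₂/S₁ = (C_{A,2}/C_{A,1})^-0.5.
= (1.04/6.30)^(-0.5) = (0.1651)^(-0.5) = 2.46.
Selectivity toward R rises as C_A falls — low-concentration operation is favoured.

2.46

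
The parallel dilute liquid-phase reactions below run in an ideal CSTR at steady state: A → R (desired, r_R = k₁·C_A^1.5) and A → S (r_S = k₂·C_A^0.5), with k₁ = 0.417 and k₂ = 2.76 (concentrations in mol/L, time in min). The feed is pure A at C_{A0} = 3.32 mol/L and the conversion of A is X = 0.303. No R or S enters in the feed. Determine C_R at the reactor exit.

Exit C_A = C_{A0}(1−X) = 3.32×0.697 = 2.314 mol/L.
Rates in a CSTR are evaluated at the outlet concentration: r_R = 0.417×2.314^1.5 = 1.468, r_S = 2.76×2.314^0.5 = 4.199.
Fraction of consumed A going to R: r_R/(r_R+r_S) = 0.2591.
C_R = 0.2591·C_{A0}·X = 0.2591×3.32×0.303 = 0.261 mol/L.

0.261 mol/L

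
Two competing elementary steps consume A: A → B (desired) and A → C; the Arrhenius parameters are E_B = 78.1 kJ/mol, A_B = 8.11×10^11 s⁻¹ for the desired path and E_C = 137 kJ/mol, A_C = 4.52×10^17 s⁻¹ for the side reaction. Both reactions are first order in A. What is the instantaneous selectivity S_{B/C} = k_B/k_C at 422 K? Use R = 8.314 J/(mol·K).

Since both paths have the same order in A, the concentration cancels and S_{B/C} = k_B/k_C = (A_B/A_C)·exp[(E_C−E_B)/(RT)].
(E_C−E_B)/(RT) = (137−78.1)×10³/(8.314×422) = 58900/3509 = 16.79.
k_B/k_C = (8.11×10^11/4.52×10^17)·exp(16.79) = 1.794×10^-6 × 1.954×10^7 = 35.1.
Since E_B < E_C, lowering the temperature improves selectivity toward B.

35.1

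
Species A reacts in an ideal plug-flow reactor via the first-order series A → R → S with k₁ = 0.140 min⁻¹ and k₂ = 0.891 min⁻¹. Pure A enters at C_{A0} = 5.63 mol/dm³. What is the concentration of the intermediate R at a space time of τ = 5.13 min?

0.501 mol/dm³

For first-order series with pure A initially, C_R(τ) = k₁C_{A0}/(k₂−k₁)·(e^(−k₁τ) − e^(−k₂τ)).
e^(−k₁τ) = e^(−0.140×5.13) = e^(−0.7182) = 0.4876; e^(−k₂τ) = e^(−4.571) = 0.01035.
C_R = 0.140×5.63/(0.891−0.140) × (0.4876−0.01035) = 1.050×0.4773 = 0.5009 mol/dm³.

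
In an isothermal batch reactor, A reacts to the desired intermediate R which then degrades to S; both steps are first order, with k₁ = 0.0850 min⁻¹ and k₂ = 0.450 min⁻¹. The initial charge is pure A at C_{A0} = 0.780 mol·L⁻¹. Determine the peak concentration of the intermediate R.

0.0999 mol·L⁻¹

Evaluating C_R at t_opt = ln(k₂/k₁)/(k₂−k₁) gives C_{R,max}/C_{A0} = (k₁/k₂)^[k₂/(k₂−k₁)].
= (0.0850/0.450)^(0.450/(0.450−0.0850)) = (0.1889)^(1.233) = 0.1281.
C_{R,max} = 0.1281×0.780 = 0.0999 mol·L⁻¹.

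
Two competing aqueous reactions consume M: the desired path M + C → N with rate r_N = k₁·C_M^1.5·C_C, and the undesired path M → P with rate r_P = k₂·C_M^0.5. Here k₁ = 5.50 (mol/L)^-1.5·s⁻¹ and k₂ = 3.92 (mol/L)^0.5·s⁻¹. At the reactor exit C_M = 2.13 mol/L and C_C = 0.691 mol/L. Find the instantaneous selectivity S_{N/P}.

S_{N/P} = r_N/r_P = (k₁·C_M^1.5·C_C)/(k₂·C_M^0.5) = (k₁/k₂)·C_M·C_C.
= (5.50×2.130^1.5×0.6910) / (3.92×2.130^0.5) = 11.81/5.721 = 2.07.

2.07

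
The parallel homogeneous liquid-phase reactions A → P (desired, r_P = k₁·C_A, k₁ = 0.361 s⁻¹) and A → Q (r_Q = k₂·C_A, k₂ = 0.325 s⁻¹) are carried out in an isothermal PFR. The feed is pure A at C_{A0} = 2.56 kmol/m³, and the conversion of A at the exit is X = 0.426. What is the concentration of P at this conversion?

0.574 kmol/m³

C_A = C_{A0}(1−X) = 1.469 kmol/m³.
Both paths are first order in A, so the instantaneous fraction to P is constant: dC_P/d(−C_A) = k₁/(k₁+k₂) = 0.5262.
C_P = 0.5262·(C_{A0}−C_A) = 0.5262×1.091 = 0.574 kmol/m³.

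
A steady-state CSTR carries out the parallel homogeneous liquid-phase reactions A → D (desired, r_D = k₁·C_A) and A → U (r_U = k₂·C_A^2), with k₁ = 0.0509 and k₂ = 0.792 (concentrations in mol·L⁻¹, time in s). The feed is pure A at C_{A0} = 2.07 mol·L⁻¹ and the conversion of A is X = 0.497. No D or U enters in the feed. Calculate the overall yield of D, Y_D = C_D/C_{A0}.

Exit C_A = C_{A0}(1−X) = 2.07×0.503 = 1.041 mol·L⁻¹.
In a CSTR the entire volume is at exit conditions, so r_D = 0.0509×1.041 = 0.05300 and r_U = 0.792×1.041^2 = 0.8586.
Fraction of consumed A going to D: r_D/(r_D+r_U) = 0.05814.
C_D = 0.05814·C_{A0}·X = 0.05814×2.07×0.497 = 0.0598 mol·L⁻¹; Y_D = C_D/C_{A0} = 0.0289.

0.0289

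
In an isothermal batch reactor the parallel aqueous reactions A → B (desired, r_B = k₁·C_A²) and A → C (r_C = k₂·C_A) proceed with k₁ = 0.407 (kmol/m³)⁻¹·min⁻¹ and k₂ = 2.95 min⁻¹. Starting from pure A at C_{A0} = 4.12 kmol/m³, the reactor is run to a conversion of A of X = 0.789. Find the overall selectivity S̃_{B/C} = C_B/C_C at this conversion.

C_A = C_{A0}(1−X) = 0.8693 kmol/m³.
Along a PFR/batch, dC_C/dC_A = −r_C/(r_B+r_C) = −k₂/(k₂+k₁·C_A).
Integrating from C_{A0} to C_A: C_C = (2.95/0.407)·ln[(2.95+0.407·4.12)/(2.95+0.407·0.869)] = 7.248·ln(4.627/3.304) = 2.441 kmol/m³.
Then C_B = (C_{A0}−C_A) − C_C = 3.251 − 2.441 = 0.8095 kmol/m³.
S̃_{B/C} = C_B/C_C = 0.8095/2.441 = 0.332.

0.332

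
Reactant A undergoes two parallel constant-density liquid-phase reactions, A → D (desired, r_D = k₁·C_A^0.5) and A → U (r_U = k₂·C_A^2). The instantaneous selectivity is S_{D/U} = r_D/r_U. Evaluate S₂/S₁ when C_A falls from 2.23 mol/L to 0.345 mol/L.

S_{D/U} = (k₁/k₂)·C_A^-1.5, so S₂/S₁ = (C_{A,2}/C_{A,1})^-1.5.
= (0.345/2.23)^(-1.5) = (0.1547)^(-1.5) = 16.4.

16.4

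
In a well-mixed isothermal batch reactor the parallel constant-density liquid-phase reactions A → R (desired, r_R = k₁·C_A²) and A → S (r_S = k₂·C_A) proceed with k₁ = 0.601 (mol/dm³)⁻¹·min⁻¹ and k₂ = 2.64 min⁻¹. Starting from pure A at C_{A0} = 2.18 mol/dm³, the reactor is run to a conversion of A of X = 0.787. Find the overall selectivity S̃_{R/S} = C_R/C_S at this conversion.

C_A = C_{A0}(1−X) = 0.4643 mol/dm³.
Along a PFR/batch, dC_S/dC_A = −r_S/(r_R+r_S) = −k₂/(k₂+k₁·C_A).
Integrating from C_{A0} to C_A: C_S = (2.64/0.601)·ln[(2.64+0.601·2.18)/(2.64+0.601·0.464)] = 4.393·ln(3.950/2.919) = 1.329 mol/dm³.
Then C_R = (C_{A0}−C_A) − C_S = 1.716 − 1.329 = 0.3869 mol/dm³.
S̃_{R/S} = C_R/C_S = 0.3869/1.329 = 0.291.

0.291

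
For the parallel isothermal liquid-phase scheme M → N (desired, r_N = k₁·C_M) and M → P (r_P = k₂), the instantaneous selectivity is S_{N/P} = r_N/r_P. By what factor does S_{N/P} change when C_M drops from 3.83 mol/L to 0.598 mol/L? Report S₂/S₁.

0.156

S_{N/P} = (k₁/k₂)·C_M, so S₂/S₁ = (C_{M,2}/C_{M,1}).
= 0.598/3.83 = 0.156.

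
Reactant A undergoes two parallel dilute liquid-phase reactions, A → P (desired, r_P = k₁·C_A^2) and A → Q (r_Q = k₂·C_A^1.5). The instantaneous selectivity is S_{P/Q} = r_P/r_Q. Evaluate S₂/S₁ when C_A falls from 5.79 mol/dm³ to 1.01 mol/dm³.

S_{P/Q} = (k₁/k₂)·C_A^0.5, so S₂/S₁ = (C_{A,2}/C_{A,1})^0.5.
= (1.01/5.79)^0.5 = (0.1744)^0.5 = 0.418.
Selectivity toward P falls as C_A falls — high-concentration operation is favoured.

0.418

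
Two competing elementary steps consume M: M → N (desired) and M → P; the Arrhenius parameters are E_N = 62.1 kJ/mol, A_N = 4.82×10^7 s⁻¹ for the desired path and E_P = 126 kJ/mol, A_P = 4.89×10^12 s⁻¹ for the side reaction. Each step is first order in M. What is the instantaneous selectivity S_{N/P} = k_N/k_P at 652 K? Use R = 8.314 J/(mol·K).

Since both paths have the same order in M, the concentration cancels and S_{N/P} = k_N/k_P = (A_N/A_P)·exp[(E_P−E_N)/(RT)].
(E_P−E_N)/(RT) = (126−62.1)×10³/(8.314×652) = 63900/5421 = 11.79.
k_N/k_P = (4.82×10^7/4.89×10^12)·exp(11.79) = 9.857×10^-6 × 1.317×10^5 = 1.30.

1.30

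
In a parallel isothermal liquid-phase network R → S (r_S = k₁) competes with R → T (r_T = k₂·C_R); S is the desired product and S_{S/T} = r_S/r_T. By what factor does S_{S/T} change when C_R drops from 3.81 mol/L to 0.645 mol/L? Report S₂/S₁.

5.91

S_{S/T} = (k₁/k₂)·C_R⁻¹, so S₂/S₁ = (C_{R,2}/C_{R,1})⁻¹.
= 3.81/0.645 = 5.91.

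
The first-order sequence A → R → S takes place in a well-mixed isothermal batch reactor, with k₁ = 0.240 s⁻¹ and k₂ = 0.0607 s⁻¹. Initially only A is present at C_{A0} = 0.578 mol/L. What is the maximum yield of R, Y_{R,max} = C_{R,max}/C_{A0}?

0.628

Evaluating C_R at t_opt = ln(k₂/k₁)/(k₂−k₁) gives C_{R,max}/C_{A0} = (k₁/k₂)^[k₂/(k₂−k₁)].
= (0.240/0.0607)^(0.0607/(0.0607−0.240)) = (3.954)^(-0.3385) = 0.6279.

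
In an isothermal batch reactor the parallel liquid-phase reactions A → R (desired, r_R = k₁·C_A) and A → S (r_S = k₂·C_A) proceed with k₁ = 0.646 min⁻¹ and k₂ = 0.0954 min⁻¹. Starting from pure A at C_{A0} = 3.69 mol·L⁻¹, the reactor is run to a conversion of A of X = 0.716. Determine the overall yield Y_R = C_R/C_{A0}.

C_A = C_{A0}(1−X) = 1.048 mol·L⁻¹.
Both paths are first order in A, so the instantaneous fraction to R is constant: dC_R/d(−C_A) = k₁/(k₁+k₂) = 0.8713.
C_R = 0.8713·(C_{A0}−C_A) = 0.8713×2.642 = 2.30 mol·L⁻¹.
Y_R = C_R/C_{A0} = 2.302/3.69 = 0.624.

0.624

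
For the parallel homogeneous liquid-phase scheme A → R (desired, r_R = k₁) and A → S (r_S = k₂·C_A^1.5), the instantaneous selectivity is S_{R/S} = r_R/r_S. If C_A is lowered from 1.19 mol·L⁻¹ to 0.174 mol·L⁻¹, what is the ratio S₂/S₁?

S_{R/S} = (k₁/k₂)·C_A^-1.5, so S₂/S₁ = (C_{A,2}/C_{A,1})^-1.5.
= (0.174/1.19)^(-1.5) = (0.1462)^(-1.5) = 17.9.

17.9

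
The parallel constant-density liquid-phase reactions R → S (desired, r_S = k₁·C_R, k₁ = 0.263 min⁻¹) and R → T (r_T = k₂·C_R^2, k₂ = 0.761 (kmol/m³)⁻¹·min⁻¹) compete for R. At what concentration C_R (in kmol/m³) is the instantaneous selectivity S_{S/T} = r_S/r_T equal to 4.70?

S_{S/T} = (k₁/k₂)·C_R⁻¹ ⇒ C_R = (S·k₂/k₁)^(-1).
= (4.70×0.761/0.263)^(-1) = (13.60)^(-1) = 0.0735 kmol/m³.

0.0735 kmol/m³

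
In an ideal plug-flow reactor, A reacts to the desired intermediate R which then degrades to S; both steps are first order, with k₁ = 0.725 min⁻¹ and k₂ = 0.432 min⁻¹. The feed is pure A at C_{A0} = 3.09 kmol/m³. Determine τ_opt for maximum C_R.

The intermediate peaks when r₁ = r₂, i.e. k₁e^(−k₁τ) = k₂e^(−k₂τ), giving τ_opt = ln(k₂/k₁)/(k₂−k₁).
= ln(0.432/0.725)/(0.432−0.725) = ln(0.5959)/-0.2930 = -0.5177/-0.2930 = 1.77 min.

1.77 min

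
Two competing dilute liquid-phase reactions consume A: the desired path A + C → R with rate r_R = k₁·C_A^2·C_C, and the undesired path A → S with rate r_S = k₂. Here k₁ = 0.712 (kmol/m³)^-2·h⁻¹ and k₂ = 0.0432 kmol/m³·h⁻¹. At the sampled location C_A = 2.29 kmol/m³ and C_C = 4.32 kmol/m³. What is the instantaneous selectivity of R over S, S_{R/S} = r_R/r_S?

373

S_{R/S} = r_R/r_S = (k₁·C_A^2·C_C)/(k₂) = (k₁/k₂)·C_A^2·C_C.
= (0.712×2.290^2×4.320) / (0.0432) = 16.13/0.04320 = 373.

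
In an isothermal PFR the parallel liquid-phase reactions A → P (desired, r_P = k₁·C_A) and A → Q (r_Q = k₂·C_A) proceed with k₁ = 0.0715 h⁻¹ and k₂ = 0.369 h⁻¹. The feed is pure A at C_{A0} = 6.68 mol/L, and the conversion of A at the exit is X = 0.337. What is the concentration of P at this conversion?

0.365 mol/L

C_A = C_{A0}(1−X) = 4.429 mol/L.
Both paths are first order in A, so the instantaneous fraction to P is constant: dC_P/d(−C_A) = k₁/(k₁+k₂) = 0.1623.
C_P = 0.1623·(C_{A0}−C_A) = 0.1623×2.251 = 0.365 mol/L.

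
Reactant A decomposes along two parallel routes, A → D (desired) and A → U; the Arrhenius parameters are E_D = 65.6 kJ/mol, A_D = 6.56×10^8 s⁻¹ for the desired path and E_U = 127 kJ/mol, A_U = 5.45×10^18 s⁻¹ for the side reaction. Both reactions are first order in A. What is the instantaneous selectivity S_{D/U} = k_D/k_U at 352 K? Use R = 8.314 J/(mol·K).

Since both paths have the same order in A, the concentration cancels and S_{D/U} = k_D/k_U = (A_D/A_U)·exp[(E_U−E_D)/(RT)].
(E_U−E_D)/(RT) = (127−65.6)×10³/(8.314×352) = 61400/2927 = 20.98.
k_D/k_U = (6.56×10^8/5.45×10^18)·exp(20.98) = 1.204×10^-10 × 1.293×10^9 = 0.156.

0.156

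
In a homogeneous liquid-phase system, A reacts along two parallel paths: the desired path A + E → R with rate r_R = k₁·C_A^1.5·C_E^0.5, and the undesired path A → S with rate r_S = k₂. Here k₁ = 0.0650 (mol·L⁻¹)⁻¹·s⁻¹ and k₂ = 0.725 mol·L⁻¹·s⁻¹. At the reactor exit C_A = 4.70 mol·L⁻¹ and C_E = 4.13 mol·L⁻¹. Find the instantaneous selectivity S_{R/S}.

1.86

S_{R/S} = r_R/r_S = (k₁·C_A^1.5·C_E^0.5)/(k₂) = (k₁/k₂)·C_A^1.5·C_E^0.5.
= (0.0650×4.700^1.5×4.130^0.5) / (0.725) = 1.346/0.7250 = 1.86.
Since the desired path is higher order in A, keeping C_A high (PFR or concentrated feed) favours R.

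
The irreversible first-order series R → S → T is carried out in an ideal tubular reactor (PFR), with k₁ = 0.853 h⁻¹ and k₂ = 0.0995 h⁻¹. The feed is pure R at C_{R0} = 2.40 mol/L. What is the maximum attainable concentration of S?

1.81 mol/L

Evaluating C_S at τ_opt = ln(k₂/k₁)/(k₂−k₁) gives C_{S,max}/C_{R0} = (k₁/k₂)^[k₂/(k₂−k₁)].
= (0.853/0.0995)^(0.0995/(0.0995−0.853)) = (8.573)^(-0.1321) = 0.7530.
C_{S,max} = 0.7530×2.40 = 1.81 mol/L.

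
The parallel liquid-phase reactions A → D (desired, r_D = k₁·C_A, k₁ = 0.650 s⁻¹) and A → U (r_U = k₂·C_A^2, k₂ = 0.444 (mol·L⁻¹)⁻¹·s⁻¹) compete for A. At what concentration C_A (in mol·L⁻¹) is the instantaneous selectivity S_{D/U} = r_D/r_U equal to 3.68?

S_{D/U} = (k₁/k₂)·C_A⁻¹ ⇒ C_A = (S·k₂/k₁)^(-1).
= (3.68×0.444/0.650)^(-1) = (2.514)^(-1) = 0.398 mol·L⁻¹.

0.398 mol·L⁻¹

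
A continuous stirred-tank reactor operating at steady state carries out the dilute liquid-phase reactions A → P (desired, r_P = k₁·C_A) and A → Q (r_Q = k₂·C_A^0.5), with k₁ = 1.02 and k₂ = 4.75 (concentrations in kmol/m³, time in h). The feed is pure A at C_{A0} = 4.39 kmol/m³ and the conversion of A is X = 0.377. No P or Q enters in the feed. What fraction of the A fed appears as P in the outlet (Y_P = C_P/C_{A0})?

Exit C_A = C_{A0}(1−X) = 4.39×0.623 = 2.735 kmol/m³.
In a CSTR the entire volume is at exit conditions, so r_P = 1.02×2.735 = 2.790 and r_Q = 4.75×2.735^0.5 = 7.855.
Fraction of consumed A going to P: r_P/(r_P+r_Q) = 0.2621.
C_P = 0.2621·C_{A0}·X = 0.2621×4.39×0.377 = 0.434 kmol/m³; Y_P = C_P/C_{A0} = 0.0988.

0.0988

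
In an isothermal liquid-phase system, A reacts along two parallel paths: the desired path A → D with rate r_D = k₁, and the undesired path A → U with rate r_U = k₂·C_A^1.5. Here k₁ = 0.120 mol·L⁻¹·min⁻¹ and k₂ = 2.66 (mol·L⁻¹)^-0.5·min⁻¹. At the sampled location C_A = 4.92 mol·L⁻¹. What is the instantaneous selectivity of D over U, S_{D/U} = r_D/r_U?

0.00413

S_{D/U} = r_D/r_U = (k₁)/(k₂·C_A^1.5) = (k₁/k₂)·C_A^-1.5.
= (0.120) / (2.66×4.920^1.5) = 0.1200/29.03 = 0.00413.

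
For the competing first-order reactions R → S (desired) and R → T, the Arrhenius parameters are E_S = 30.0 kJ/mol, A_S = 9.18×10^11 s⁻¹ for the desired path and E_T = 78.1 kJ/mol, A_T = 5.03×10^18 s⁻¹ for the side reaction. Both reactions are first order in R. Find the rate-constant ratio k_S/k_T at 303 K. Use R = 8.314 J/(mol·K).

Since both paths have the same order in R, the concentration cancels and S_{S/T} = k_S/k_T = (A_S/A_T)·exp[(E_T−E_S)/(RT)].
(E_T−E_S)/(RT) = (78.1−30.0)×10³/(8.314×303) = 48100/2519 = 19.09.
k_S/k_T = (9.18×10^11/5.03×10^18)·exp(19.09) = 1.825×10^-7 × 1.960×10^8 = 35.8.

35.8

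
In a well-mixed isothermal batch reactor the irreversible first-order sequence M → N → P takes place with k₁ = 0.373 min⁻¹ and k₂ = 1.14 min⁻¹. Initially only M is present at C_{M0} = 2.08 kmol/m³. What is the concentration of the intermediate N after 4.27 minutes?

Solving the coupled first-order balances gives C_N(t) = [k₁/(k₂−k₁)]·C_{M0}·(e^(−k₁t) − e^(−k₂t)).
e^(−k₁t) = e^(−0.373×4.27) = e^(−1.593) = 0.2034; e^(−k₂t) = e^(−4.868) = 0.007690.
C_N = 0.373×2.08/(1.14−0.373) × (0.2034−0.007690) = 1.012×0.1957 = 0.1979 kmol/m³.

0.198 kmol/m³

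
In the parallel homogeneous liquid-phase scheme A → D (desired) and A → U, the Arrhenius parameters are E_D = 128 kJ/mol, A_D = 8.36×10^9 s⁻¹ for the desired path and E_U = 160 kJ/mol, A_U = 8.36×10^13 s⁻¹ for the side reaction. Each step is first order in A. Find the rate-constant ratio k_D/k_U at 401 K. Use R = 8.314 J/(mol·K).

k_D/k_U = (A_D/A_U)·exp[−(E_D−E_U)/(RT)] = (A_D/A_U)·exp[(E_U−E_D)/(RT)].
(E_U−E_D)/(RT) = (160−128)×10³/(8.314×401) = 32000/3334 = 9.598.
k_D/k_U = (8.36×10^9/8.36×10^13)·exp(9.598) = 1.000×10^-4 × 14740 = 1.47.

1.47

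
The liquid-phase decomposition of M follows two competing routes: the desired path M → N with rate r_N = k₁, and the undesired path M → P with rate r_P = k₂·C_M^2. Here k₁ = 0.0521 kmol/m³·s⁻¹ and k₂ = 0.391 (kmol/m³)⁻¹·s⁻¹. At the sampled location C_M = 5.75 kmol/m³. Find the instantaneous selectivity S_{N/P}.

0.00403

S_{N/P} = r_N/r_P = (k₁)/(k₂·C_M^2) = (k₁/k₂)·C_M^-2.
= (0.0521) / (0.391×5.750^2) = 0.05210/12.93 = 0.00403.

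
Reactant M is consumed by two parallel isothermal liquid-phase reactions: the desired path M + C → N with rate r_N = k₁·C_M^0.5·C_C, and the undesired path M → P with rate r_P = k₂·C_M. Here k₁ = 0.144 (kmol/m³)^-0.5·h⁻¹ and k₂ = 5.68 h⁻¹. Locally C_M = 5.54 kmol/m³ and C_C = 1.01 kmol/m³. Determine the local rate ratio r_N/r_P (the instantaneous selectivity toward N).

S_{N/P} = r_N/r_P = (k₁·C_M^0.5·C_C)/(k₂·C_M) = (k₁/k₂)·C_M^-0.5·C_C.
= (0.144×5.540^0.5×1.010) / (5.68×5.540) = 0.3423/31.47 = 0.0109.

0.0109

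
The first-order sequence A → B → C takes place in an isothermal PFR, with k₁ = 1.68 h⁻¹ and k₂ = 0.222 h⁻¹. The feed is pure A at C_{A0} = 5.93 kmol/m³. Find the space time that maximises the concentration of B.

Setting dC_B/dτ = 0 gives τ_opt = ln(k₂/k₁)/(k₂−k₁).
= ln(0.222/1.68)/(0.222−1.68) = ln(0.1321)/-1.458 = -2.024/-1.458 = 1.39 h.

1.39 h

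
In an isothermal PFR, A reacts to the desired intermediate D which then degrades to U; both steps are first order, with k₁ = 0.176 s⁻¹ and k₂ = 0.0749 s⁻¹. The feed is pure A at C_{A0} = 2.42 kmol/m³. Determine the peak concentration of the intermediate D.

1.29 kmol/m³

For a first-order series the maximum intermediate yield is C_{D,max}/C_{A0} = (k₁/k₂)^[k₂/(k₂−k₁)].
= (0.176/0.0749)^(0.0749/(0.0749−0.176)) = (2.350)^(-0.7409) = 0.5310.
C_{D,max} = 0.5310×2.42 = 1.29 kmol/m³.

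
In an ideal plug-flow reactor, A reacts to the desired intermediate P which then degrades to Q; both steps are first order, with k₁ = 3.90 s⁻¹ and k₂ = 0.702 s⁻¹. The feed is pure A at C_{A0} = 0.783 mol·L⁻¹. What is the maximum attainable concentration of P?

At the optimum, C_{P,max}/C_{A0} = (k₁/k₂)^[k₂/(k₂−k₁)].
= (3.90/0.702)^(0.702/(0.702−3.90)) = (5.556)^(-0.2195) = 0.6863.
C_{P,max} = 0.6863×0.783 = 0.537 mol·L⁻¹.

0.537 mol·L⁻¹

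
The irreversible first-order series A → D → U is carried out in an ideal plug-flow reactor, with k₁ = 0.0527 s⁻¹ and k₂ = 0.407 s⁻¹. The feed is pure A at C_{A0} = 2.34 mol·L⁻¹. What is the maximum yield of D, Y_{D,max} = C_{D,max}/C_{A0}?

For a first-order series the maximum intermediate yield is C_{D,max}/C_{A0} = (k₁/k₂)^[k₂/(k₂−k₁)].
= (0.0527/0.407)^(0.407/(0.407−0.0527)) = (0.1295)^(1.149) = 0.09554.

0.0955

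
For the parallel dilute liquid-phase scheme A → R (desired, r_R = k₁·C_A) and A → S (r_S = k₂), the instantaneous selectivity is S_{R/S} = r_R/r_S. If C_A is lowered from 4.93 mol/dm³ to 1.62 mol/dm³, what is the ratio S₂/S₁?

S_{R/S} = (k₁/k₂)·C_A, so S₂/S₁ = (C_{A,2}/C_{A,1}).
= 1.62/4.93 = 0.329.
Selectivity toward R falls as C_A falls — high-concentration operation is favoured.

0.329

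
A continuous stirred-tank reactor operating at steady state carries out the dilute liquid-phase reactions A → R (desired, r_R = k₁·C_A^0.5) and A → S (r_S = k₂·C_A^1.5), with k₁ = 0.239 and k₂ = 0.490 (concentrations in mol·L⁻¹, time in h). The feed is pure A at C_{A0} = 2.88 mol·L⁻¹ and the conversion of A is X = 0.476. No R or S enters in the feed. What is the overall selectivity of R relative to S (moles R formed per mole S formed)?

0.323

Exit C_A = C_{A0}(1−X) = 2.88×0.524 = 1.509 mol·L⁻¹.
Rates in a CSTR are evaluated at the outlet concentration: r_R = 0.239×1.509^0.5 = 0.2936, r_S = 0.490×1.509^1.5 = 0.9084.
Overall selectivity = C_R/C_S = r_Rτ/(r_Sτ) = r_R/r_S = 0.323.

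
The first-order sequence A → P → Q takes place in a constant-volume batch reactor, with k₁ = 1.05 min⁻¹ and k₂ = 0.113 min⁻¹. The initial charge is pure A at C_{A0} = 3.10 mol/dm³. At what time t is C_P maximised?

2.38 min

For first-order series the maximum of C_P occurs at t_opt = ln(k₂/k₁)/(k₂−k₁).
= ln(0.113/1.05)/(0.113−1.05) = ln(0.1076)/-0.9370 = -2.229/-0.9370 = 2.38 min.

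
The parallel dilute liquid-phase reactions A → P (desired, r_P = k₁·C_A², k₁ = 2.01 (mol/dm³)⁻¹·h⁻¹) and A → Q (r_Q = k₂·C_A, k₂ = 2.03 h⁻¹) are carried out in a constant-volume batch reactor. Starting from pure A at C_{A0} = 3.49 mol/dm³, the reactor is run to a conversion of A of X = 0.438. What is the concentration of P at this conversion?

1.11 mol/dm³

C_A = C_{A0}(1−X) = 1.961 mol/dm³.
Along a PFR/batch, dC_Q/dC_A = −r_Q/(r_P+r_Q) = −k₂/(k₂+k₁·C_A).
Integrating from C_{A0} to C_A: C_Q = (2.03/2.01)·ln[(2.03+2.01·3.49)/(2.03+2.01·1.96)] = 1.010·ln(9.045/5.972) = 0.4192 mol/dm³.
Then C_P = (C_{A0}−C_A) − C_Q = 1.529 − 0.4192 = 1.109 mol/dm³.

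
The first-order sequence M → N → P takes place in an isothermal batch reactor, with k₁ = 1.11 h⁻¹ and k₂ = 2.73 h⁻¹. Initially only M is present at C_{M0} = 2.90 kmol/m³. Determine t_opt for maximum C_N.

0.556 h

For first-order series the maximum of C_N occurs at t_opt = ln(k₂/k₁)/(k₂−k₁).
= ln(2.73/1.11)/(2.73−1.11) = ln(2.459)/1.620 = 0.8999/1.620 = 0.556 h.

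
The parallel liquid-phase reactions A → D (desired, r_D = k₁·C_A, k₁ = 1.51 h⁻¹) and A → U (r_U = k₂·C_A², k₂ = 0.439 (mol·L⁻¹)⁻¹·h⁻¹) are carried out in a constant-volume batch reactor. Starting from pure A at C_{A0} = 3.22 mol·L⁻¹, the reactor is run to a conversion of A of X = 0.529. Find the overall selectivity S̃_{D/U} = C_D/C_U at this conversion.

C_A = C_{A0}(1−X) = 1.517 mol·L⁻¹.
Along a PFR/batch, dC_D/dC_A = −r_D/(r_D+r_U) = −k₁/(k₁+k₂·C_A).
Integrating from C_{A0} to C_A: C_D = (1.51/0.439)·ln[(1.51+0.439·3.22)/(1.51+0.439·1.52)] = 3.440·ln(2.924/2.176) = 1.016 mol·L⁻¹.
C_U = (C_{A0}−C_A)−C_D = 0.6873 mol·L⁻¹; S̃_{D/U} = 1.016/0.6873 = 1.48.

1.48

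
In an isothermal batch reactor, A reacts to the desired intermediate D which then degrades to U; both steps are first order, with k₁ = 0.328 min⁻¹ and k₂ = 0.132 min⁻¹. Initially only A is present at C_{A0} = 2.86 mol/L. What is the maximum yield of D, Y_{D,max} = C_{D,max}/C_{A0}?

For a first-order series the maximum intermediate yield is C_{D,max}/C_{A0} = (k₁/k₂)^[k₂/(k₂−k₁)].
= (0.328/0.132)^(0.132/(0.132−0.328)) = (2.485)^(-0.6735) = 0.5417.

0.542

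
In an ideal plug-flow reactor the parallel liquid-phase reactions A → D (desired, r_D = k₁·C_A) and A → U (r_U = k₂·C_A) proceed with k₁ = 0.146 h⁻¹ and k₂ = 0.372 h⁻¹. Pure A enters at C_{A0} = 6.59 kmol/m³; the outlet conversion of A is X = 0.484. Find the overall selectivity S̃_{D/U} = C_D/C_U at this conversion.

C_A = C_{A0}(1−X) = 3.400 kmol/m³.
Both paths are first order in A, so the instantaneous fraction to D is constant: dC_D/d(−C_A) = k₁/(k₁+k₂) = 0.2819.
C_D = 0.2819·(C_{A0}−C_A) = 0.2819×3.190 = 0.899 kmol/m³.
C_U = (C_{A0}−C_A)−C_D = 2.291 kmol/m³; S̃_{D/U} = 0.8990/2.291 = 0.392.

0.392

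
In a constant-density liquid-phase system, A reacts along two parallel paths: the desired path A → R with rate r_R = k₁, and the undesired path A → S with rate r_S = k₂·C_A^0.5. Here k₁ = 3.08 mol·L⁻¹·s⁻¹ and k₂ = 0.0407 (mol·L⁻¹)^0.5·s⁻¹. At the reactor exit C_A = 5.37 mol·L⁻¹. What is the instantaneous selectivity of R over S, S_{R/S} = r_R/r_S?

32.7

S_{R/S} = r_R/r_S = (k₁)/(k₂·C_A^0.5) = (k₁/k₂)·C_A^-0.5.
= (3.08) / (0.0407×5.370^0.5) = 3.080/0.09432 = 32.7.
The undesired path is higher order in A, so low C_A (CSTR or dilute feed) favours R.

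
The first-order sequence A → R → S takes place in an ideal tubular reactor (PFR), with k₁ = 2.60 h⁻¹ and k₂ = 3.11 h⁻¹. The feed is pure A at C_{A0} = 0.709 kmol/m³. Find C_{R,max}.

Evaluating C_R at τ_opt = ln(k₂/k₁)/(k₂−k₁) gives C_{R,max}/C_{A0} = (k₁/k₂)^[k₂/(k₂−k₁)].
= (2.60/3.11)^(3.11/(3.11−2.60)) = (0.8360)^(6.098) = 0.3355.
C_{R,max} = 0.3355×0.709 = 0.238 kmol/m³.

0.238 kmol/m³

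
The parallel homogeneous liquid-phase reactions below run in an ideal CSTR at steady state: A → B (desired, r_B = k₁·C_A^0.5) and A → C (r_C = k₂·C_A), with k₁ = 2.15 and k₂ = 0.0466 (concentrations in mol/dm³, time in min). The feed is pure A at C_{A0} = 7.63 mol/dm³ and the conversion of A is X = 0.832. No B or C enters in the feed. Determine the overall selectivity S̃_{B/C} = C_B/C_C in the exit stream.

40.8

Exit C_A = C_{A0}(1−X) = 7.63×0.168 = 1.282 mol/dm³.
A CSTR operates uniformly at the exit composition, giving r_B = 2.434 and r_C = 0.05973 (each k·C_A^n at C_A = 1.282).
Overall selectivity = C_B/C_C = r_Bτ/(r_Cτ) = r_B/r_C = 40.8.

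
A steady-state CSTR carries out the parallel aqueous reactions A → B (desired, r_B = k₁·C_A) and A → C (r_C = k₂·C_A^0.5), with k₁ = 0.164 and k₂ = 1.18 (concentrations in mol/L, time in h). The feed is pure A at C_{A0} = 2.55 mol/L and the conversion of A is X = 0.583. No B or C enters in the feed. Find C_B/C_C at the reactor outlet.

Exit C_A = C_{A0}(1−X) = 2.55×0.417 = 1.063 mol/L.
In a CSTR the entire volume is at exit conditions, so r_B = 0.164×1.063 = 0.1744 and r_C = 1.18×1.063^0.5 = 1.217.
Overall selectivity = C_B/C_C = r_Bτ/(r_Cτ) = r_B/r_C = 0.143.

0.143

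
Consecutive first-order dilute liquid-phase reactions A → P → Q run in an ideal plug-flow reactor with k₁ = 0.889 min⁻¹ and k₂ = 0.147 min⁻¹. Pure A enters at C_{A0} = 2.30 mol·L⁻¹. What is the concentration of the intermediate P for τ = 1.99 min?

The intermediate concentration in a first-order A→B→C sequence is C_P = k₁C_{A0}(e^(−k₁τ) − e^(−k₂τ))/(k₂−k₁).
e^(−k₁τ) = e^(−0.889×1.99) = e^(−1.769) = 0.1705; e^(−k₂τ) = e^(−0.2925) = 0.7464.
C_P = 0.889×2.30/(0.147−0.889) × (0.1705−0.7464) = (-2.756)×(-0.5759) = 1.587 mol·L⁻¹.

1.59 mol·L⁻¹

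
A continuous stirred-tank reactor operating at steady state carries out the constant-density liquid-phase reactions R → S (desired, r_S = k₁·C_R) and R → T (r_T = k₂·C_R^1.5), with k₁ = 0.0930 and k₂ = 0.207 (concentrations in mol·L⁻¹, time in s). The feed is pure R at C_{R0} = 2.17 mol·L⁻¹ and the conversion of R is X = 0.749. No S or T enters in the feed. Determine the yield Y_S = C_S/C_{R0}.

Exit C_R = C_{R0}(1−X) = 2.17×0.251 = 0.5447 mol·L⁻¹.
In a CSTR the entire volume is at exit conditions, so r_S = 0.0930×0.5447 = 0.05065 and r_T = 0.207×0.5447^1.5 = 0.08321.
Fraction of consumed R going to S: r_S/(r_S+r_T) = 0.3784.
C_S = 0.3784·C_{R0}·X = 0.3784×2.17×0.749 = 0.615 mol·L⁻¹; Y_S = C_S/C_{R0} = 0.283.

0.283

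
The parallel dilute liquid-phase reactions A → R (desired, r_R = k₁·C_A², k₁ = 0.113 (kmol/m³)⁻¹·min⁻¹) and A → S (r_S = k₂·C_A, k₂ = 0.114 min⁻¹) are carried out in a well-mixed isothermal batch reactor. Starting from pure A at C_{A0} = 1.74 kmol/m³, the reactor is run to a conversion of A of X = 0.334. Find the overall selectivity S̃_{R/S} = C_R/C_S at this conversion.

1.43

C_A = C_{A0}(1−X) = 1.159 kmol/m³.
Along a PFR/batch, dC_S/dC_A = −r_S/(r_R+r_S) = −k₂/(k₂+k₁·C_A).
Integrating from C_{A0} to C_A: C_S = (0.114/0.113)·ln[(0.114+0.113·1.74)/(0.114+0.113·1.16)] = 1.009·ln(0.3106/0.2449) = 0.2396 kmol/m³.
Then C_R = (C_{A0}−C_A) − C_S = 0.5812 − 0.2396 = 0.3415 kmol/m³.
S̃_{R/S} = C_R/C_S = 0.3415/0.2396 = 1.43.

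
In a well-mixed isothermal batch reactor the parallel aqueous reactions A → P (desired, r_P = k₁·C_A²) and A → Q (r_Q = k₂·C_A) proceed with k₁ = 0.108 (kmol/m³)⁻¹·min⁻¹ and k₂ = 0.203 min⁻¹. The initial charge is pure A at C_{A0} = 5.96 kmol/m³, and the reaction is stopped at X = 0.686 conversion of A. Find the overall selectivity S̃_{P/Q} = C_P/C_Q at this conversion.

C_A = C_{A0}(1−X) = 1.871 kmol/m³.
Along a PFR/batch, dC_Q/dC_A = −r_Q/(r_P+r_Q) = −k₂/(k₂+k₁·C_A).
Integrating from C_{A0} to C_A: C_Q = (0.203/0.108)·ln[(0.203+0.108·5.96)/(0.203+0.108·1.87)] = 1.880·ln(0.8467/0.4051) = 1.386 kmol/m³.
Then C_P = (C_{A0}−C_A) − C_Q = 4.089 − 1.386 = 2.703 kmol/m³.
S̃_{P/Q} = C_P/C_Q = 2.703/1.386 = 1.95.

1.95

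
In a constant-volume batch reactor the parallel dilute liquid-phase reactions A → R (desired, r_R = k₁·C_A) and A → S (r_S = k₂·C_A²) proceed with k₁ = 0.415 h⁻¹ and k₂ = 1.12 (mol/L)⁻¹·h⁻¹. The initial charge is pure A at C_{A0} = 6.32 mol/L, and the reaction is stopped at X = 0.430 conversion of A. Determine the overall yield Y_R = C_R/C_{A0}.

C_A = C_{A0}(1−X) = 3.602 mol/L.
Along a PFR/batch, dC_R/dC_A = −r_R/(r_R+r_S) = −k₁/(k₁+k₂·C_A).
Integrating from C_{A0} to C_A: C_R = (0.415/1.12)·ln[(0.415+1.12·6.32)/(0.415+1.12·3.60)] = 0.3705·ln(7.493/4.450) = 0.1931 mol/L.
Y_R = C_R/C_{A0} = 0.1931/6.32 = 0.0306.

0.0306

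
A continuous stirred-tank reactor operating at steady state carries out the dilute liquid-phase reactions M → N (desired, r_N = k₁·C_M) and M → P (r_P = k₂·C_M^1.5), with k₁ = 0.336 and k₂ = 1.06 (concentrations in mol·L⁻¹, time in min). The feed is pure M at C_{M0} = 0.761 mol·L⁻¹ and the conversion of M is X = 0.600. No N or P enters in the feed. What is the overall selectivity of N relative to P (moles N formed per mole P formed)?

Exit C_M = C_{M0}(1−X) = 0.761×0.400 = 0.3044 mol·L⁻¹.
A CSTR operates uniformly at the exit composition, giving r_N = 0.1023 and r_P = 0.1780 (each k·C_M^n at C_M = 0.3044).
Overall selectivity = C_N/C_P = r_Nτ/(r_Pτ) = r_N/r_P = 0.575.

0.575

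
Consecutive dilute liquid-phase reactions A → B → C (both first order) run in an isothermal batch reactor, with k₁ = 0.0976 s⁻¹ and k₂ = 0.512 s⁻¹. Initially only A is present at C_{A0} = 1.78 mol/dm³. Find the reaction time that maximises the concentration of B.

Setting dC_B/dt = 0 gives t_opt = ln(k₂/k₁)/(k₂−k₁).
= ln(0.512/0.0976)/(0.512−0.0976) = ln(5.246)/0.4144 = 1.657/0.4144 = 4.00 s.

4.00 s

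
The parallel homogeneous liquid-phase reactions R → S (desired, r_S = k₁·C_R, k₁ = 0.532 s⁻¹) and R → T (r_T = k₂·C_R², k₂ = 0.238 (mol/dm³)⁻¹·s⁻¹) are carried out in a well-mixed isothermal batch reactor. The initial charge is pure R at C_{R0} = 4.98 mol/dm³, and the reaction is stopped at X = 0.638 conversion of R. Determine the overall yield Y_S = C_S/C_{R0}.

C_R = C_{R0}(1−X) = 1.803 mol/dm³.
Along a PFR/batch, dC_S/dC_R = −r_S/(r_S+r_T) = −k₁/(k₁+k₂·C_R).
Integrating from C_{R0} to C_R: C_S = (0.532/0.238)·ln[(0.532+0.238·4.98)/(0.532+0.238·1.80)] = 2.235·ln(1.717/0.9611) = 1.297 mol/dm³.
Y_S = C_S/C_{R0} = 1.297/4.98 = 0.261.

0.261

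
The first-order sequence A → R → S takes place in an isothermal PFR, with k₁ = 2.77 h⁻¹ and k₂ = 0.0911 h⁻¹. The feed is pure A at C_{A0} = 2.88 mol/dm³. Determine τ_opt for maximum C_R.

For first-order series the maximum of C_R occurs at τ_opt = ln(k₂/k₁)/(k₂−k₁).
= ln(0.0911/2.77)/(0.0911−2.77) = ln(0.03289)/-2.679 = -3.415/-2.679 = 1.27 h.

1.27 h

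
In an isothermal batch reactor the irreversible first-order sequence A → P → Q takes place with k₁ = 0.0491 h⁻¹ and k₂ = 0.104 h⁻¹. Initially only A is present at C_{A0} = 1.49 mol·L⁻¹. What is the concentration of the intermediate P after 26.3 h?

For first-order series with pure A initially, C_P(t) = k₁C_{A0}/(k₂−k₁)·(e^(−k₁t) − e^(−k₂t)).
e^(−k₁t) = e^(−0.0491×26.3) = e^(−1.291) = 0.2749; e^(−k₂t) = e^(−2.735) = 0.06488.
C_P = 0.0491×1.49/(0.104−0.0491) × (0.2749−0.06488) = 1.333×0.2100 = 0.2799 mol·L⁻¹.

0.280 mol·L⁻¹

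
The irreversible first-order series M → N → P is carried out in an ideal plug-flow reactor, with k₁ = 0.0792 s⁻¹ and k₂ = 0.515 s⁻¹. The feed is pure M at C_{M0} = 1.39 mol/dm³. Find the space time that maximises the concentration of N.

Setting dC_N/dτ = 0 gives τ_opt = ln(k₂/k₁)/(k₂−k₁).
= ln(0.515/0.0792)/(0.515−0.0792) = ln(6.503)/0.4358 = 1.872/0.4358 = 4.30 s.

4.30 s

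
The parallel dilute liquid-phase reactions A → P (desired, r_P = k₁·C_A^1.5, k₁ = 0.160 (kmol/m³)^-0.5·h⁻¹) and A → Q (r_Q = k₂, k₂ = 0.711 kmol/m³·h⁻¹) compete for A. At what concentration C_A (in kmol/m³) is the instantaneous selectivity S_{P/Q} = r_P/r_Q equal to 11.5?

S_{P/Q} = (k₁/k₂)·C_A^1.5 ⇒ C_A = (S·k₂/k₁)^(1/1.5).
= (11.5×0.711/0.160)^(0.6667) = (51.10)^(0.6667) = 13.8 kmol/m³.

13.8 kmol/m³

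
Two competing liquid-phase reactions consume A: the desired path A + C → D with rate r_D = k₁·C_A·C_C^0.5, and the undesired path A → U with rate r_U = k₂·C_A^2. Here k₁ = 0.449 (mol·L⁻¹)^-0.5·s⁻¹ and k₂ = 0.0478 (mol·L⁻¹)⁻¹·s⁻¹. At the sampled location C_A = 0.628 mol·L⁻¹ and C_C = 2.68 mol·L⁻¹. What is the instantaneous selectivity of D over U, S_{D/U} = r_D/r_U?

S_{D/U} = r_D/r_U = (k₁·C_A·C_C^0.5)/(k₂·C_A^2) = (k₁/k₂)·C_A⁻¹·C_C^0.5.
= (0.449×0.6280×2.680^0.5) / (0.0478×0.6280^2) = 0.4616/0.01885 = 24.5.
The undesired path is higher order in A, so low C_A (CSTR or dilute feed) favours D.

24.5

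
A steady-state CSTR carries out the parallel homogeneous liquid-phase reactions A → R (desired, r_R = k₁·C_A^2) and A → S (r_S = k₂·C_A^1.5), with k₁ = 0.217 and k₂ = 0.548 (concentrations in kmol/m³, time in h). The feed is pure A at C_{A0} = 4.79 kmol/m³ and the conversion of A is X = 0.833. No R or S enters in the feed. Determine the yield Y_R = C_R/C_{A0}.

0.218

Exit C_A = C_{A0}(1−X) = 4.79×0.167 = 0.7999 kmol/m³.
In a CSTR the entire volume is at exit conditions, so r_R = 0.217×0.7999^2 = 0.1389 and r_S = 0.548×0.7999^1.5 = 0.3921.
Fraction of consumed A going to R: r_R/(r_R+r_S) = 0.2615.
C_R = 0.2615·C_{A0}·X = 0.2615×4.79×0.833 = 1.04 kmol/m³; Y_R = C_R/C_{A0} = 0.218.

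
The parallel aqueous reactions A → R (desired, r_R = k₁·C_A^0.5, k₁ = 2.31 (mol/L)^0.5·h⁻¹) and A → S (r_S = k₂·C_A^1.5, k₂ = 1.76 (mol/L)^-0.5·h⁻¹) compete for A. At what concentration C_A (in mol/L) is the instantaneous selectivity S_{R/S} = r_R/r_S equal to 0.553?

S_{R/S} = (k₁/k₂)·C_A⁻¹ ⇒ C_A = (S·k₂/k₁)^(-1).
= (0.553×1.76/2.31)^(-1) = (0.4213)^(-1) = 2.37 mol/L.

2.37 mol/L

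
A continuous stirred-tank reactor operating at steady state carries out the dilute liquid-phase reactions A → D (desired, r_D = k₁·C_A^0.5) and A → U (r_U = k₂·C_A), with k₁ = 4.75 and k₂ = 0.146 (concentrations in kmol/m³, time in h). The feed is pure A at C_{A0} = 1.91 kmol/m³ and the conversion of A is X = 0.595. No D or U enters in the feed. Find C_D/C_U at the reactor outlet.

Exit C_A = C_{A0}(1−X) = 1.91×0.405 = 0.7736 kmol/m³.
In a CSTR the entire volume is at exit conditions, so r_D = 4.75×0.7736^0.5 = 4.178 and r_U = 0.146×0.7736 = 0.1129.
Overall selectivity = C_D/C_U = r_Dτ/(r_Uτ) = r_D/r_U = 37.0.

37.0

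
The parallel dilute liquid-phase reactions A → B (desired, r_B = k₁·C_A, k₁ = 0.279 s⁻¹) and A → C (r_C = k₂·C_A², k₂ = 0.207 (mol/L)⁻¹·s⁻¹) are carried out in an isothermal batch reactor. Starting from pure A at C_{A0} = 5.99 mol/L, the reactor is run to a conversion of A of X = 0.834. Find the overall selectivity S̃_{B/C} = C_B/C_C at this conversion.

C_A = C_{A0}(1−X) = 0.9943 mol/L.
Along a PFR/batch, dC_B/dC_A = −r_B/(r_B+r_C) = −k₁/(k₁+k₂·C_A).
Integrating from C_{A0} to C_A: C_B = (0.279/0.207)·ln[(0.279+0.207·5.99)/(0.279+0.207·0.994)] = 1.348·ln(1.519/0.4848) = 1.539 mol/L.
C_C = (C_{A0}−C_A)−C_B = 3.456 mol/L; S̃_{B/C} = 1.539/3.456 = 0.445.

0.445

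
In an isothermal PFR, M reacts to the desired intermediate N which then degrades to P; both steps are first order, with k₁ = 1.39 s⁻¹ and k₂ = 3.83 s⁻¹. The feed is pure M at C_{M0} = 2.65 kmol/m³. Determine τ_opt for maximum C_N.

Setting dC_N/dτ = 0 gives τ_opt = ln(k₂/k₁)/(k₂−k₁).
= ln(3.83/1.39)/(3.83−1.39) = ln(2.755)/2.440 = 1.014/2.440 = 0.415 s.

0.415 s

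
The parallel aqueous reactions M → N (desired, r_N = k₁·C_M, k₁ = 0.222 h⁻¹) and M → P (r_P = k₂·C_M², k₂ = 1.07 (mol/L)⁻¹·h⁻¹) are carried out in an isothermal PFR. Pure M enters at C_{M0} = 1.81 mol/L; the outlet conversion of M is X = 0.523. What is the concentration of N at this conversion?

0.131 mol/L

C_M = C_{M0}(1−X) = 0.8634 mol/L.
Along a PFR/batch, dC_N/dC_M = −r_N/(r_N+r_P) = −k₁/(k₁+k₂·C_M).
Integrating from C_{M0} to C_M: C_N = (0.222/1.07)·ln[(0.222+1.07·1.81)/(0.222+1.07·0.863)] = 0.2075·ln(2.159/1.146) = 0.1314 mol/L.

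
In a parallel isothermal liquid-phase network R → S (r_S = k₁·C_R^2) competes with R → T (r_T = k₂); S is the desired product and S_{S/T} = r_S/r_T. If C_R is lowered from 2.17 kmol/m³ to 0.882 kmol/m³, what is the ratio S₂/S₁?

0.165

S_{S/T} = (k₁/k₂)·C_R^2, so S₂/S₁ = (C_{R,2}/C_{R,1})^2.
= (0.882/2.17)^2 = (0.4065)^2 = 0.165.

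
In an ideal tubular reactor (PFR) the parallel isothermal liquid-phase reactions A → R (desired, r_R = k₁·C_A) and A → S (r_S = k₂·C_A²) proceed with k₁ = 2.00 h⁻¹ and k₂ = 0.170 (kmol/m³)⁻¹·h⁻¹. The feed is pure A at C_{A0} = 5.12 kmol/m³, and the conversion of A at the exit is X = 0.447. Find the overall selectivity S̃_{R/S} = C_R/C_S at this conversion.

C_A = C_{A0}(1−X) = 2.831 kmol/m³.
Along a PFR/batch, dC_R/dC_A = −r_R/(r_R+r_S) = −k₁/(k₁+k₂·C_A).
Integrating from C_{A0} to C_A: C_R = (2.00/0.170)·ln[(2.00+0.170·5.12)/(2.00+0.170·2.83)] = 11.76·ln(2.870/2.481) = 1.714 kmol/m³.
C_S = (C_{A0}−C_A)−C_R = 0.5750 kmol/m³; S̃_{R/S} = 1.714/0.5750 = 2.98.

2.98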